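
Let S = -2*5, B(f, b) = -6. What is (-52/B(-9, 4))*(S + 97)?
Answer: 754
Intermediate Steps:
S = -10
(-52/B(-9, 4))*(S + 97) = (-52/(-6))*(-10 + 97) = -52*(-1/6)*87 = (26/3)*87 = 754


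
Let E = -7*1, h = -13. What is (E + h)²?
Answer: 400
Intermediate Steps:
E = -7
(E + h)² = (-7 - 13)² = (-20)² = 400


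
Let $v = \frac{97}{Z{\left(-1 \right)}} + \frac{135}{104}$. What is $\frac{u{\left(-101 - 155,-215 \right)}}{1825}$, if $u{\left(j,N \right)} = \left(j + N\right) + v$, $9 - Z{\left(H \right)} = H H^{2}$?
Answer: $- \frac{239201}{949000} \approx -0.25206$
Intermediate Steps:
$Z{\left(H \right)} = 9 - H^{3}$ ($Z{\left(H \right)} = 9 - H H^{2} = 9 - H^{3}$)
$v = \frac{5719}{520}$ ($v = \frac{97}{9 - \left(-1\right)^{3}} + \frac{135}{104} = \frac{97}{9 - -1} + 135 \cdot \frac{1}{104} = \frac{97}{9 + 1} + \frac{135}{104} = \frac{97}{10} + \frac{135}{104} = \frac{5719}{520} \approx 10.998$)
$u{\left(j,N \right)} = \frac{5719}{520} + N + j$ ($u{\left(j,N \right)} = \left(j + N\right) + \frac{5719}{520} = \left(N + j\right) + \frac{5719}{520} = \frac{5719}{520} + N + j$)
$\frac{u{\left(-101 - 155,-215 \right)}}{1825} = \frac{\frac{5719}{520} - 215 - 256}{1825} = \left(\frac{5719}{520} - 215 - 256\right) \frac{1}{1825} = \left(- \frac{239201}{520}\right) \frac{1}{1825} = - \frac{239201}{949000}$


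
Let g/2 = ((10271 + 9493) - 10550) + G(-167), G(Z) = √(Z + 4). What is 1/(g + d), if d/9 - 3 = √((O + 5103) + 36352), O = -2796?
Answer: 1/(18455 + 9*√38659 + 2*I*√163) ≈ 4.9445e-5 - 6.242e-8*I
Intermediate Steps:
G(Z) = √(4 + Z)
g = 18428 + 2*I*√163 (g = 2*(((10271 + 9493) - 10550) + √(4 - 167)) = 2*((19764 - 10550) + √(-163)) = 2*(9214 + I*√163) = 18428 + 2*I*√163 ≈ 18428.0 + 25.534*I)
d = 27 + 9*√38659 (d = 27 + 9*√((-2796 + 5103) + 36352) = 27 + 9*√(2307 + 36352) = 27 + 9*√38659 ≈ 1796.6)
1/(g + d) = 1/((18428 + 2*I*√163) + (27 + 9*√38659)) = 1/(18455 + 9*√38659 + 2*I*√163)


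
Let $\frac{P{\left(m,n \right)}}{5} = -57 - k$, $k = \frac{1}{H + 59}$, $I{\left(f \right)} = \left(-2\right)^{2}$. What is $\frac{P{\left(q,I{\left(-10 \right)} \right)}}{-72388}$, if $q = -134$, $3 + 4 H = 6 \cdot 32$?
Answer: $\frac{24229}{6152980} \approx 0.0039378$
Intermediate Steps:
$H = \frac{189}{4}$ ($H = - \frac{3}{4} + \frac{6 \cdot 32}{4} = - \frac{3}{4} + \frac{1}{4} \cdot 192 = - \frac{3}{4} + 48 = \frac{189}{4} \approx 47.25$)
$I{\left(f \right)} = 4$
$k = \frac{4}{425}$ ($k = \frac{1}{\frac{189}{4} + 59} = \frac{1}{\frac{425}{4}} = \frac{4}{425} \approx 0.0094118$)
$P{\left(m,n \right)} = - \frac{24229}{85}$ ($P{\left(m,n \right)} = 5 \left(-57 - \frac{4}{425}\right) = 5 \left(- \frac{24229}{425}\right) = - \frac{24229}{85}$)
$\frac{P{\left(q,I{\left(-10 \right)} \right)}}{-72388} = - \frac{24229}{85 \left(-72388\right)} = \left(- \frac{24229}{85}\right) \left(- \frac{1}{72388}\right) = \frac{24229}{6152980}$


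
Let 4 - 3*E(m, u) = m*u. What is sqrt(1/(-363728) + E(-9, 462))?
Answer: sqrt(103242096794667)/272796 ≈ 37.247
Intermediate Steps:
E(m, u) = 4/3 - m*u/3
sqrt(1/(-363728) + E(-9, 462)) = sqrt(1/(-363728) + (4/3 - 1/3*(-9)*462)) = sqrt(-1/363728 + (4/3 + 1386)) = sqrt(-1/363728 + 4162/3) = sqrt(1513835933/1091184) = sqrt(103242096794667)/272796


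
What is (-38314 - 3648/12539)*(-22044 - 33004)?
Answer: 26446319468912/12539 ≈ 2.1091e+9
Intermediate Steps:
(-38314 - 3648/12539)*(-22044 - 33004) = (-38314 - 3648*1/12539)*(-55048) = (-38314 - 3648/12539)*(-55048) = -480422894/12539*(-55048) = 26446319468912/12539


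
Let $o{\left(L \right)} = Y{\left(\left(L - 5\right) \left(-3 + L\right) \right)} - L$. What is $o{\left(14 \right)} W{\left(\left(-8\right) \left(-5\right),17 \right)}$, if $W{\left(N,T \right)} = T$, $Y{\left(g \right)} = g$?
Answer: $1445$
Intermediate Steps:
$o{\left(L \right)} = - L + \left(-5 + L\right) \left(-3 + L\right)$ ($o{\left(L \right)} = \left(L - 5\right) \left(-3 + L\right) - L = \left(-5 + L\right) \left(-3 + L\right) - L = - L + \left(-5 + L\right) \left(-3 + L\right)$)
$o{\left(14 \right)} W{\left(\left(-8\right) \left(-5\right),17 \right)} = \left(15 + 14^{2} - 126\right) 17 = \left(15 + 196 - 126\right) 17 = 85 \cdot 17 = 1445$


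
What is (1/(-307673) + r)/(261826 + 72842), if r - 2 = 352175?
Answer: 27088838530/25742076891 ≈ 1.0523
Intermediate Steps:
r = 352177 (r = 2 + 352175 = 352177)
(1/(-307673) + r)/(261826 + 72842) = (1/(-307673) + 352177)/(261826 + 72842) = (-1/307673 + 352177)/334668 = (108355354120/307673)*(1/334668) = 27088838530/25742076891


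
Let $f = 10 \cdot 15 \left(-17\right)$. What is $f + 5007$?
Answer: $2457$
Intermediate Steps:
$f = -2550$ ($f = 150 \left(-17\right) = -2550$)
$f + 5007 = -2550 + 5007 = 2457$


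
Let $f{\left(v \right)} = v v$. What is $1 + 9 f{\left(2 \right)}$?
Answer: $37$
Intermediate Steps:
$f{\left(v \right)} = v^{2}$
$1 + 9 f{\left(2 \right)} = 1 + 9 \cdot 2^{2} = 1 + 9 \cdot 4 = 1 + 36 = 37$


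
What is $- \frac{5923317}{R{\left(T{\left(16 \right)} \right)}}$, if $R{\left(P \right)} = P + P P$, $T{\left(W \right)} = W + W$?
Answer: $- \frac{1974439}{352} \approx -5609.2$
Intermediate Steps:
$T{\left(W \right)} = 2 W$
$R{\left(P \right)} = P + P^{2}$
$- \frac{5923317}{R{\left(T{\left(16 \right)} \right)}} = - \frac{5923317}{2 \cdot 16 \left(1 + 2 \cdot 16\right)} = - \frac{5923317}{32 \left(1 + 32\right)} = - \frac{5923317}{32 \cdot 33} = - \frac{5923317}{1056} = \left(-5923317\right) \frac{1}{1056} = - \frac{1974439}{352}$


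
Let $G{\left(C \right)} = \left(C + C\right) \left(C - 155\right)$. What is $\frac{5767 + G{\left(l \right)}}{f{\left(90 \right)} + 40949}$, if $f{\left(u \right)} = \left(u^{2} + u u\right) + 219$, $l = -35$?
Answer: $\frac{19067}{57368} \approx 0.33236$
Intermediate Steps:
$G{\left(C \right)} = 2 C \left(-155 + C\right)$
$f{\left(u \right)} = 219 + 2 u^{2}$ ($f{\left(u \right)} = \left(u^{2} + u^{2}\right) + 219 = 2 u^{2} + 219 = 219 + 2 u^{2}$)
$\frac{5767 + G{\left(l \right)}}{f{\left(90 \right)} + 40949} = \frac{5767 + 2 \left(-35\right) \left(-155 - 35\right)}{\left(219 + 2 \cdot 90^{2}\right) + 40949} = \frac{5767 + 2 \left(-35\right) \left(-190\right)}{\left(219 + 2 \cdot 8100\right) + 40949} = \frac{5767 + 13300}{\left(219 + 16200\right) + 40949} = \frac{19067}{16419 + 40949} = \frac{19067}{57368}$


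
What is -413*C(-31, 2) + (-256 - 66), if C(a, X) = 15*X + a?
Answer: 91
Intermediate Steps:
C(a, X) = a + 15*X
-413*C(-31, 2) + (-256 - 66) = -413*(-31 + 15*2) + (-256 - 66) = -413*(-31 + 30) - 322 = -413*(-1) - 322 = 413 - 322 = 91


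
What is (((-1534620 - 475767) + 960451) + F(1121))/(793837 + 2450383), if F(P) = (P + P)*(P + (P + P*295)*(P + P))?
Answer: 166789582357/324422 ≈ 5.1411e+5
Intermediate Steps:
F(P) = 2*P*(P + 592*P²) (F(P) = (2*P)*(P + (P + 295*P)*(2*P)) = (2*P)*(P + (296*P)*(2*P)) = (2*P)*(P + 592*P²) = 2*P*(P + 592*P²))
(((-1534620 - 475767) + 960451) + F(1121))/(793837 + 2450383) = (((-1534620 - 475767) + 960451) + 1121²*(2 + 1184*1121))/(793837 + 2450383) = ((-2010387 + 960451) + 1256641*(2 + 1327264))/3244220 = (-1049936 + 1256641*1327266)*(1/3244220) = (-1049936 + 1667896873506)*(1/3244220) = 1667895823570*(1/3244220) = 166789582357/324422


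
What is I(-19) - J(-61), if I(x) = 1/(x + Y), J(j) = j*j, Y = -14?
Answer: -122794/33 ≈ -3721.0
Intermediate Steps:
J(j) = j**2
I(x) = 1/(-14 + x) (I(x) = 1/(x - 14) = 1/(-14 + x))
I(-19) - J(-61) = 1/(-14 - 19) - 1*(-61)**2 = 1/(-33) - 1*3721 = -1/33 - 3721 = -122794/33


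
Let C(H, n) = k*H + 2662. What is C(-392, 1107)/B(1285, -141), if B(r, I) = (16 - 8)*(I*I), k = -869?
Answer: 171655/79524 ≈ 2.1585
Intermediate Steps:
C(H, n) = 2662 - 869*H (C(H, n) = -869*H + 2662 = 2662 - 869*H)
B(r, I) = 8*I²
C(-392, 1107)/B(1285, -141) = (2662 - 869*(-392))/((8*(-141)²)) = (2662 + 340648)/((8*19881)) = 343310/159048 = 343310*(1/159048) = 171655/79524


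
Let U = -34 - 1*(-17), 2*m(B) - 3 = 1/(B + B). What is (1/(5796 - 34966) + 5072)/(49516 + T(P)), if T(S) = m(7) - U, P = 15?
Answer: 2071303346/20228913695 ≈ 0.10239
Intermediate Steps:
m(B) = 3/2 + 1/(4*B) (m(B) = 3/2 + 1/(2*(B + B)) = 3/2 + 1/(2*((2*B))) = 3/2 + (1/(2*B))/2 = 3/2 + 1/(4*B))
U = -17 (U = -34 + 17 = -17)
T(S) = 519/28 (T(S) = (¼)*(1 + 6*7)/7 - 1*(-17) = (¼)*(⅐)*(1 + 42) + 17 = (¼)*(⅐)*43 + 17 = 43/28 + 17 = 519/28)
(1/(5796 - 34966) + 5072)/(49516 + T(P)) = (1/(5796 - 34966) + 5072)/(49516 + 519/28) = (1/(-29170) + 5072)/(1386967/28) = (-1/29170 + 5072)*(28/1386967) = (147950239/29170)*(28/1386967) = 2071303346/20228913695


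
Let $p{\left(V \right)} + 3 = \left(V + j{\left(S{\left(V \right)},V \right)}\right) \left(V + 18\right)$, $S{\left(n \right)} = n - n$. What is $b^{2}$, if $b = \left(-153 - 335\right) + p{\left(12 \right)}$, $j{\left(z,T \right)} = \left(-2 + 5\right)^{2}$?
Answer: $19321$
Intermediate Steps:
$S{\left(n \right)} = 0$
$j{\left(z,T \right)} = 9$ ($j{\left(z,T \right)} = 3^{2} = 9$)
$p{\left(V \right)} = -3 + \left(9 + V\right) \left(18 + V\right)$ ($p{\left(V \right)} = -3 + \left(V + 9\right) \left(V + 18\right) = -3 + \left(9 + V\right) \left(18 + V\right)$)
$b = 139$ ($b = \left(-153 - 335\right) + \left(159 + 12^{2} + 27 \cdot 12\right) = -488 + \left(159 + 144 + 324\right) = -488 + 627 = 139$)
$b^{2} = 139^{2} = 19321$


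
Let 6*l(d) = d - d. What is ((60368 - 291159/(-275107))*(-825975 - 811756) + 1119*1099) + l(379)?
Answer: -27199017116274518/275107 ≈ -9.8867e+10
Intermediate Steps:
l(d) = 0 (l(d) = (d - d)/6 = (1/6)*0 = 0)
((60368 - 291159/(-275107))*(-825975 - 811756) + 1119*1099) + l(379) = ((60368 - 291159/(-275107))*(-825975 - 811756) + 1119*1099) + 0 = ((60368 - 291159*(-1/275107))*(-1637731) + 1229781) + 0 = ((60368 + 291159/275107)*(-1637731) + 1229781) + 0 = ((16607950535/275107)*(-1637731) + 1229781) + 0 = (-27199355437636085/275107 + 1229781) + 0 = -27199017116274518/275107 + 0 = -27199017116274518/275107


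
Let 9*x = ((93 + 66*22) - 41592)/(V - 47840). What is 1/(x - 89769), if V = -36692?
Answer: -36228/3252149425 ≈ -1.1140e-5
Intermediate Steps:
x = 1907/36228 (x = (((93 + 66*22) - 41592)/(-36692 - 47840))/9 = (((93 + 1452) - 41592)/(-84532))/9 = ((1545 - 41592)*(-1/84532))/9 = (-40047*(-1/84532))/9 = (⅑)*(5721/12076) = 1907/36228 ≈ 0.052639)
1/(x - 89769) = 1/(1907/36228 - 89769) = 1/(-3252149425/36228) = -36228/3252149425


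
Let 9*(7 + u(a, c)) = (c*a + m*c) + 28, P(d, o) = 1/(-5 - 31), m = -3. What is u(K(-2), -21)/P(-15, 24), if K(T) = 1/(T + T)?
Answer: -133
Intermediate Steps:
K(T) = 1/(2*T)
P(d, o) = -1/36 (P(d, o) = 1/(-36) = -1/36)
u(a, c) = -35/9 - c/3 + a*c/9 (u(a, c) = -7 + ((c*a - 3*c) + 28)/9 = -7 + ((a*c - 3*c) + 28)/9 = -7 + ((-3*c + a*c) + 28)/9 = -7 + (28 - 3*c + a*c)/9 = -7 + (28/9 - c/3 + a*c/9) = -35/9 - c/3 + a*c/9)
u(K(-2), -21)/P(-15, 24) = (-35/9 - ⅓*(-21) + (⅑)*((½)/(-2))*(-21))/(-1/36) = (-35/9 + 7 + (⅑)*((½)*(-½))*(-21))*(-36) = (-35/9 + 7 + (⅑)*(-¼)*(-21))*(-36) = (-35/9 + 7 + 7/12)*(-36) = (133/36)*(-36) = -133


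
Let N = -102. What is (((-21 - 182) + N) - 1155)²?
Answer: 2131600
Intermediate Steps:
(((-21 - 182) + N) - 1155)² = (((-21 - 182) - 102) - 1155)² = ((-203 - 102) - 1155)² = (-305 - 1155)² = (-1460)² = 2131600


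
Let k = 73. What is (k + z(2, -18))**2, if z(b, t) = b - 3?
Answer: 5184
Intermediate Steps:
z(b, t) = -3 + b
(k + z(2, -18))**2 = (73 + (-3 + 2))**2 = (73 - 1)**2 = 72**2 = 5184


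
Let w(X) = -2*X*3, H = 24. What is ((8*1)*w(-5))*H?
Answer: 5760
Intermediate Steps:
w(X) = -6*X
((8*1)*w(-5))*H = ((8*1)*(-6*(-5)))*24 = (8*30)*24 = 240*24 = 5760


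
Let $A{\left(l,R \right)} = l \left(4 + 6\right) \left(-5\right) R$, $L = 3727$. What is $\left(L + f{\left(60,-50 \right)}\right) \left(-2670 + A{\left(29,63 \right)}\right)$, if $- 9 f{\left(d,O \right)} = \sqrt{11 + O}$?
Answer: $-350412540 + \frac{31340 i \sqrt{39}}{3} \approx -3.5041 \cdot 10^{8} + 65239.0 i$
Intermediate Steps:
$f{\left(d,O \right)} = - \frac{\sqrt{11 + O}}{9}$
$A{\left(l,R \right)} = - 50 R l$ ($A{\left(l,R \right)} = l 10 \left(-5\right) R = 10 l \left(-5\right) R = - 50 l R = - 50 R l$)
$\left(L + f{\left(60,-50 \right)}\right) \left(-2670 + A{\left(29,63 \right)}\right) = \left(3727 - \frac{\sqrt{11 - 50}}{9}\right) \left(-2670 - 3150 \cdot 29\right) = \left(3727 - \frac{\sqrt{-39}}{9}\right) \left(-2670 - 91350\right) = \left(3727 - \frac{i \sqrt{39}}{9}\right) \left(-94020\right) = -350412540 + \frac{31340 i \sqrt{39}}{3}$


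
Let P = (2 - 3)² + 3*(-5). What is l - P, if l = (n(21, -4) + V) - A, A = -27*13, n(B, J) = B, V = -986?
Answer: -600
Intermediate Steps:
A = -351
l = -614 (l = (21 - 986) - 1*(-351) = -965 + 351 = -614)
P = -14 (P = (-1)² - 15 = 1 - 15 = -14)
l - P = -614 - 1*(-14) = -614 + 14 = -600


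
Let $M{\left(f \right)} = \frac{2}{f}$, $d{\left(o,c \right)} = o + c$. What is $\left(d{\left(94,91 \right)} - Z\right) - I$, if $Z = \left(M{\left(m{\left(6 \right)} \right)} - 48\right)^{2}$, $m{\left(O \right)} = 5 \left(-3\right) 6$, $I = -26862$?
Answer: $\frac{50100254}{2025} \approx 24741.0$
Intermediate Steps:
$d{\left(o,c \right)} = c + o$
$m{\left(O \right)} = -90$ ($m{\left(O \right)} = \left(-15\right) 6 = -90$)
$Z = \frac{4669921}{2025}$ ($Z = \left(\frac{2}{-90} - 48\right)^{2} = \left(2 \left(- \frac{1}{90}\right) - 48\right)^{2} = \left(- \frac{1}{45} - 48\right)^{2} = \left(- \frac{2161}{45}\right)^{2} = \frac{4669921}{2025} \approx 2306.1$)
$\left(d{\left(94,91 \right)} - Z\right) - I = \left(\left(91 + 94\right) - \frac{4669921}{2025}\right) - -26862 = \left(185 - \frac{4669921}{2025}\right) + 26862 = - \frac{4295296}{2025} + 26862 = \frac{50100254}{2025}$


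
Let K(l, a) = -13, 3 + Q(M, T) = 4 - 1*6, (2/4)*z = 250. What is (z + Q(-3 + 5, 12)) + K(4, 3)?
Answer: 482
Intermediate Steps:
z = 500 (z = 2*250 = 500)
Q(M, T) = -5 (Q(M, T) = -3 + (4 - 1*6) = -3 + (4 - 6) = -3 - 2 = -5)
(z + Q(-3 + 5, 12)) + K(4, 3) = (500 - 5) - 13 = 495 - 13 = 482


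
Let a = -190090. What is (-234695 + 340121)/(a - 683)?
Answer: -11714/21197 ≈ -0.55263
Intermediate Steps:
(-234695 + 340121)/(a - 683) = (-234695 + 340121)/(-190090 - 683) = 105426/(-190773) = 105426*(-1/190773) = -11714/21197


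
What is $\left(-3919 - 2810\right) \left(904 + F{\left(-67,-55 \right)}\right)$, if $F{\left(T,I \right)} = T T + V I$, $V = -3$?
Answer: $-37399782$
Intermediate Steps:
$F{\left(T,I \right)} = T^{2} - 3 I$ ($F{\left(T,I \right)} = T T - 3 I = T^{2} - 3 I$)
$\left(-3919 - 2810\right) \left(904 + F{\left(-67,-55 \right)}\right) = \left(-3919 - 2810\right) \left(904 - \left(-165 - \left(-67\right)^{2}\right)\right) = - 6729 \left(904 + \left(4489 + 165\right)\right) = - 6729 \left(904 + 4654\right) = \left(-6729\right) 5558 = -37399782$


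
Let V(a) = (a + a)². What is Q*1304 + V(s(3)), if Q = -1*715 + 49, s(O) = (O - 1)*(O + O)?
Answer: -867888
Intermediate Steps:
s(O) = 2*O*(-1 + O) (s(O) = (-1 + O)*(2*O) = 2*O*(-1 + O))
V(a) = 4*a² (V(a) = (2*a)² = 4*a²)
Q = -666 (Q = -715 + 49 = -666)
Q*1304 + V(s(3)) = -666*1304 + 4*(2*3*(-1 + 3))² = -868464 + 4*(2*3*2)² = -868464 + 4*12² = -868464 + 4*144 = -868464 + 576 = -867888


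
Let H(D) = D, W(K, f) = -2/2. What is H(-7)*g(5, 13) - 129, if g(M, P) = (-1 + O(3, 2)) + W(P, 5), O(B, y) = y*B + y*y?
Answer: -185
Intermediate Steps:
W(K, f) = -1 (W(K, f) = -2*1/2 = -1)
O(B, y) = y**2 + B*y (O(B, y) = B*y + y**2 = y**2 + B*y)
g(M, P) = 8 (g(M, P) = (-1 + 2*(3 + 2)) - 1 = (-1 + 2*5) - 1 = (-1 + 10) - 1 = 9 - 1 = 8)
H(-7)*g(5, 13) - 129 = -7*8 - 129 = -56 - 129 = -185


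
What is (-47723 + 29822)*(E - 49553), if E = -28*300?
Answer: 1037416653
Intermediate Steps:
E = -8400
(-47723 + 29822)*(E - 49553) = (-47723 + 29822)*(-8400 - 49553) = -17901*(-57953) = 1037416653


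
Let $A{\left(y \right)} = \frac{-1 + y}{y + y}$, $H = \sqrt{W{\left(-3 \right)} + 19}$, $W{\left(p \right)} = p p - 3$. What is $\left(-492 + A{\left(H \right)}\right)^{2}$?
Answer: $\frac{6041764}{25} \approx 2.4167 \cdot 10^{5}$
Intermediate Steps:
$W{\left(p \right)} = -3 + p^{2}$ ($W{\left(p \right)} = p^{2} - 3 = -3 + p^{2}$)
$H = 5$ ($H = \sqrt{\left(-3 + \left(-3\right)^{2}\right) + 19} = \sqrt{\left(-3 + 9\right) + 19} = \sqrt{6 + 19} = \sqrt{25} = 5$)
$A{\left(y \right)} = \frac{-1 + y}{2 y}$
$\left(-492 + A{\left(H \right)}\right)^{2} = \left(-492 + \frac{-1 + 5}{2 \cdot 5}\right)^{2} = \left(-492 + \frac{1}{2} \cdot \frac{1}{5} \cdot 4\right)^{2} = \left(-492 + \frac{2}{5}\right)^{2} = \left(- \frac{2458}{5}\right)^{2} = \frac{6041764}{25}$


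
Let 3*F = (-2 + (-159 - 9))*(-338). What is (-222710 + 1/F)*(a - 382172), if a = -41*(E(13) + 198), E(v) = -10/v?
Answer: 3246168239327796/37349 ≈ 8.6914e+10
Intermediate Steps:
F = 57460/3 (F = ((-2 + (-159 - 9))*(-338))/3 = ((-2 - 168)*(-338))/3 = (-170*(-338))/3 = (⅓)*57460 = 57460/3 ≈ 19153.)
a = -105124/13 (a = -41*(-10/13 + 198) = -41*2564/13 = -105124/13 ≈ -8086.5)
(-222710 + 1/F)*(a - 382172) = (-222710 + 1/(57460/3))*(-105124/13 - 382172) = (-222710 + 3/57460)*(-5073360/13) = -12796916597/57460*(-5073360/13) = 3246168239327796/37349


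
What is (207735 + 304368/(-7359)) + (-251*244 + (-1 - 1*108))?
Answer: 358973590/2453 ≈ 1.4634e+5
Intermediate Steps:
(207735 + 304368/(-7359)) + (-251*244 + (-1 - 1*108)) = (207735 + 304368*(-1/7359)) + (-61244 + (-1 - 108)) = (207735 - 101456/2453) + (-61244 - 109) = 509472499/2453 - 61353 = 358973590/2453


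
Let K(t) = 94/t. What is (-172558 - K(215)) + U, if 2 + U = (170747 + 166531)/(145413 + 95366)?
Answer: -8932947330056/51767485 ≈ -1.7256e+5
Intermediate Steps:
U = -144280/240779 (U = -2 + (170747 + 166531)/(145413 + 95366) = -2 + 337278/240779 = -144280/240779 ≈ -0.59922)
(-172558 - K(215)) + U = (-172558 - 94/215) - 144280/240779 = -37100064/215 - 144280/240779 = -8932947330056/51767485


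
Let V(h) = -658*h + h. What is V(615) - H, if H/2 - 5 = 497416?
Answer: -1398897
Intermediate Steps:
H = 994842 (H = 10 + 2*497416 = 10 + 994832 = 994842)
V(h) = -657*h
V(615) - H = -657*615 - 1*994842 = -404055 - 994842 = -1398897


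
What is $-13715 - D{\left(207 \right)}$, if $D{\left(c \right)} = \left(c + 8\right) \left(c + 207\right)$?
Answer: $-102725$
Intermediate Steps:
$D{\left(c \right)} = \left(8 + c\right) \left(207 + c\right)$
$-13715 - D{\left(207 \right)} = -13715 - \left(1656 + 207^{2} + 215 \cdot 207\right) = -13715 - \left(1656 + 42849 + 44505\right) = -13715 - 89010 = -102725$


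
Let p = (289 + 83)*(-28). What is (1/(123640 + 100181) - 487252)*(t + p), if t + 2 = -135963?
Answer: 15963906368674471/223821 ≈ 7.1324e+10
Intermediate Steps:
t = -135965 (t = -2 - 135963 = -135965)
p = -10416 (p = 372*(-28) = -10416)
(1/(123640 + 100181) - 487252)*(t + p) = (1/(123640 + 100181) - 487252)*(-135965 - 10416) = (1/223821 - 487252)*(-146381) = -109057229891/223821*(-146381) = 15963906368674471/223821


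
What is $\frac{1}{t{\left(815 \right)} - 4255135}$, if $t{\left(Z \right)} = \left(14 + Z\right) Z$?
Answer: $- \frac{1}{3579500} \approx -2.7937 \cdot 10^{-7}$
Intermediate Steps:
$t{\left(Z \right)} = Z \left(14 + Z\right)$
$\frac{1}{t{\left(815 \right)} - 4255135} = \frac{1}{815 \left(14 + 815\right) - 4255135} = \frac{1}{815 \cdot 829 - 4255135} = \frac{1}{675635 - 4255135} = \frac{1}{-3579500} = - \frac{1}{3579500}$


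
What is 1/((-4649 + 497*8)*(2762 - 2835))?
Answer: 1/49129 ≈ 2.0355e-5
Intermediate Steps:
1/((-4649 + 497*8)*(2762 - 2835)) = 1/((-4649 + 3976)*(-73)) = 1/(-673*(-73)) = 1/49129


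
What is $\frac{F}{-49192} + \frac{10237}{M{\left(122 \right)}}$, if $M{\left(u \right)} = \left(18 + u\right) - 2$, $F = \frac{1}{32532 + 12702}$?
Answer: $\frac{3796478341633}{51178471344} \approx 74.181$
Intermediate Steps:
$F = \frac{1}{45234} \approx 2.2107 \cdot 10^{-5}$
$M{\left(u \right)} = 16 + u$
$\frac{F}{-49192} + \frac{10237}{M{\left(122 \right)}} = \frac{1}{45234 \left(-49192\right)} + \frac{10237}{16 + 122} = \frac{1}{45234} \left(- \frac{1}{49192}\right) + \frac{10237}{138} = - \frac{1}{2225150928} + 10237 \cdot \frac{1}{138} = - \frac{1}{2225150928} + \frac{10237}{138} = \frac{3796478341633}{51178471344}$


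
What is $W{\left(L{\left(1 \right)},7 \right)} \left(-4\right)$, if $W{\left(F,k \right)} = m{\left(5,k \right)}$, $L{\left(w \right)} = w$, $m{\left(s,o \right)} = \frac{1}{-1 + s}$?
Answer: $-1$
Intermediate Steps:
$W{\left(F,k \right)} = \frac{1}{4}$ ($W{\left(F,k \right)} = \frac{1}{-1 + 5} = \frac{1}{4}$)
$W{\left(L{\left(1 \right)},7 \right)} \left(-4\right) = \frac{1}{4} \left(-4\right) = -1$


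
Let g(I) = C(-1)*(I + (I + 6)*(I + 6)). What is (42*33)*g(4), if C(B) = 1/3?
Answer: 48048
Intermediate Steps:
C(B) = 1/3
g(I) = I/3 + (6 + I)**2/3 (g(I) = (I + (I + 6)*(I + 6))/3 = (I + (6 + I)*(6 + I))/3 = (I + (6 + I)**2)/3 = I/3 + (6 + I)**2/3)
(42*33)*g(4) = (42*33)*((1/3)*4 + (6 + 4)**2/3) = 1386*(4/3 + (1/3)*10**2) = 1386*(4/3 + (1/3)*100) = 1386*(4/3 + 100/3) = 1386*(104/3) = 48048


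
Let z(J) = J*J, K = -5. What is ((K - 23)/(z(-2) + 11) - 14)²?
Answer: 56644/225 ≈ 251.75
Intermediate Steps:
z(J) = J²
((K - 23)/(z(-2) + 11) - 14)² = ((-5 - 23)/((-2)² + 11) - 14)² = (-28/(4 + 11) - 14)² = (-28/15 - 14)² = (-238/15)² = 56644/225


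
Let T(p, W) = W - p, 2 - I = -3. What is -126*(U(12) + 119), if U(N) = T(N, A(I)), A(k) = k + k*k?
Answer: -17262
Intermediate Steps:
I = 5 (I = 2 - 1*(-3) = 2 + 3 = 5)
A(k) = k + k²
U(N) = 30 - N (U(N) = 5*(1 + 5) - N = 5*6 - N = 30 - N)
-126*(U(12) + 119) = -126*((30 - 1*12) + 119) = -126*((30 - 12) + 119) = -126*(18 + 119) = -126*137 = -17262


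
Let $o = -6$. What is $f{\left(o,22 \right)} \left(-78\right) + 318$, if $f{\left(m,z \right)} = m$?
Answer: $786$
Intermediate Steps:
$f{\left(o,22 \right)} \left(-78\right) + 318 = \left(-6\right) \left(-78\right) + 318 = 468 + 318 = 786$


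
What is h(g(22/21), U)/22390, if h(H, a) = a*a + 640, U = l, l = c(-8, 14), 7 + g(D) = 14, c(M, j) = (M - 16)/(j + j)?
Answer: 15698/548555 ≈ 0.028617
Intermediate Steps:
c(M, j) = (-16 + M)/(2*j) (c(M, j) = (-16 + M)/((2*j)) = (-16 + M)*(1/(2*j)) = (-16 + M)/(2*j))
g(D) = 7 (g(D) = -7 + 14 = 7)
l = -6/7 (l = (½)*(-16 - 8)/14 = (½)*(1/14)*(-24) = -6/7 ≈ -0.85714)
U = -6/7 ≈ -0.85714
h(H, a) = 640 + a² (h(H, a) = a² + 640 = 640 + a²)
h(g(22/21), U)/22390 = (640 + (-6/7)²)/22390 = (640 + 36/49)*(1/22390) = (31396/49)*(1/22390) = 15698/548555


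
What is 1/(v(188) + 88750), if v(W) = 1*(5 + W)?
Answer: 1/88943 ≈ 1.1243e-5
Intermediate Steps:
v(W) = 5 + W
1/(v(188) + 88750) = 1/((5 + 188) + 88750) = 1/(193 + 88750) = 1/88943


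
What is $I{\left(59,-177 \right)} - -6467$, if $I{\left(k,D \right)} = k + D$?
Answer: $6349$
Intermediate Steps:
$I{\left(k,D \right)} = D + k$
$I{\left(59,-177 \right)} - -6467 = \left(-177 + 59\right) - -6467 = -118 + 6467 = 6349$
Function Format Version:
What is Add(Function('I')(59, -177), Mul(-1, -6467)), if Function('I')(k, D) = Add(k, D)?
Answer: 6349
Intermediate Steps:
Function('I')(k, D) = Add(D, k)
Add(Function('I')(59, -177), Mul(-1, -6467)) = Add(Add(-177, 59), Mul(-1, -6467)) = Add(-118, 6467) = 6349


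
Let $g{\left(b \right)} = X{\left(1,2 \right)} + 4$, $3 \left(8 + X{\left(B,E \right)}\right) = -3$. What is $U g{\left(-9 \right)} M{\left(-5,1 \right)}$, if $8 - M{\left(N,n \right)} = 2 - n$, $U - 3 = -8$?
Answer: $175$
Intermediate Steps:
$X{\left(B,E \right)} = -9$ ($X{\left(B,E \right)} = -8 + \frac{1}{3} \left(-3\right) = -8 - 1 = -9$)
$U = -5$ ($U = 3 - 8 = -5$)
$g{\left(b \right)} = -5$ ($g{\left(b \right)} = -9 + 4 = -5$)
$M{\left(N,n \right)} = 6 + n$ ($M{\left(N,n \right)} = 8 - \left(2 - n\right) = 8 + \left(-2 + n\right) = 6 + n$)
$U g{\left(-9 \right)} M{\left(-5,1 \right)} = \left(-5\right) \left(-5\right) \left(6 + 1\right) = 25 \cdot 7 = 175$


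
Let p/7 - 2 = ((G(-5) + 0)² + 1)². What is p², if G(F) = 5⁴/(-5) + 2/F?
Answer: 1170703404787545819148644/390625 ≈ 2.9970e+18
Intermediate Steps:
G(F) = -125 + 2/F (G(F) = 625*(-⅕) + 2/F = -125 + 2/F)
p = 1081990482762/625 (p = 14 + 7*(((-125 + 2/(-5)) + 0)² + 1)² = 14 + 7*(((-125 + 2*(-⅕)) + 0)² + 1)² = 14 + 7*(((-125 - ⅖) + 0)² + 1)² = 14 + 7*((-627/5 + 0)² + 1)² = 14 + 7*((-627/5)² + 1)² = 14 + 7*(393129/25 + 1)² = 14 + 7*(393154/25)² = 14 + 7*(154570067716/625) = 14 + 1081990474012/625 = 1081990482762/625 ≈ 1.7312e+9)
p² = (1081990482762/625)² = 1170703404787545819148644/390625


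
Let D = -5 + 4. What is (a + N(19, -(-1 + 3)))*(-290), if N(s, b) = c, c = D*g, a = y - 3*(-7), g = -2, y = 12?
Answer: -10150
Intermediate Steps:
D = -1
a = 33 (a = 12 - 3*(-7) = 12 + 21 = 33)
c = 2 (c = -1*(-2) = 2)
N(s, b) = 2
(a + N(19, -(-1 + 3)))*(-290) = (33 + 2)*(-290) = 35*(-290) = -10150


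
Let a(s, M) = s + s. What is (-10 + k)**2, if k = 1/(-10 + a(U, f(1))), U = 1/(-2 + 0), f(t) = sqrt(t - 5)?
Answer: 12321/121 ≈ 101.83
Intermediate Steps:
f(t) = sqrt(-5 + t)
U = -1/2 (U = 1/(-2) = -1/2 ≈ -0.50000)
a(s, M) = 2*s
k = -1/11 (k = 1/(-10 + 2*(-1/2)) = 1/(-10 - 1) = 1/(-11) = -1/11 ≈ -0.090909)
(-10 + k)**2 = (-10 - 1/11)**2 = (-111/11)**2 = 12321/121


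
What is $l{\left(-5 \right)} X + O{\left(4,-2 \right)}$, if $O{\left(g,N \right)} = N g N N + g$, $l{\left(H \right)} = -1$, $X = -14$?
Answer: $-14$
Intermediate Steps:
$O{\left(g,N \right)} = g + g N^{3}$ ($O{\left(g,N \right)} = g N^{2} N + g = g N^{3} + g = g + g N^{3}$)
$l{\left(-5 \right)} X + O{\left(4,-2 \right)} = \left(-1\right) \left(-14\right) + 4 \left(1 + \left(-2\right)^{3}\right) = 14 + 4 \left(1 - 8\right) = 14 + 4 \left(-7\right) = 14 - 28 = -14$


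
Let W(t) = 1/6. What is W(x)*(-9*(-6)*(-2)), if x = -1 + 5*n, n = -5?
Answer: -18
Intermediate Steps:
x = -26 (x = -1 + 5*(-5) = -1 - 25 = -26)
W(t) = 1/6
W(x)*(-9*(-6)*(-2)) = (-9*(-6)*(-2))/6 = (54*(-2))/6 = (1/6)*(-108) = -18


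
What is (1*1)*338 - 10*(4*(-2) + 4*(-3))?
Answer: 538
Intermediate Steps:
(1*1)*338 - 10*(4*(-2) + 4*(-3)) = 1*338 - 10*(-8 - 12) = 338 - 10*(-20) = 338 + 200 = 538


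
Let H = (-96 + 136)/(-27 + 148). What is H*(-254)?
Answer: -10160/121 ≈ -83.967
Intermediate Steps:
H = 40/121 ≈ 0.33058
H*(-254) = (40/121)*(-254) = -10160/121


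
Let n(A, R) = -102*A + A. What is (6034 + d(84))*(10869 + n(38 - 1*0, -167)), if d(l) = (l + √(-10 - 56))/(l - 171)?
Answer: 1230129698/29 - 7031*I*√66/87 ≈ 4.2418e+7 - 656.55*I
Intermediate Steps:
n(A, R) = -101*A
d(l) = (l + I*√66)/(-171 + l) (d(l) = (l + √(-66))/(-171 + l) = (l + I*√66)/(-171 + l))
(6034 + d(84))*(10869 + n(38 - 1*0, -167)) = (6034 + (84 + I*√66)/(-171 + 84))*(10869 - 101*(38 - 1*0)) = (6034 + (84 + I*√66)/(-87))*(10869 - 101*(38 + 0)) = (6034 - (84 + I*√66)/87)*(10869 - 101*38) = (6034 + (-28/29 - I*√66/87))*(10869 - 3838) = (174958/29 - I*√66/87)*7031 = 1230129698/29 - 7031*I*√66/87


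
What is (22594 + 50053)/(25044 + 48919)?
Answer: 72647/73963 ≈ 0.98221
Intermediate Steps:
(22594 + 50053)/(25044 + 48919) = 72647/73963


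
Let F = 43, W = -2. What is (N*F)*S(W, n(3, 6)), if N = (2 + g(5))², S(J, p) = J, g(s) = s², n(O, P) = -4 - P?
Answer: -62694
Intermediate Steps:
N = 729 (N = (2 + 5²)² = (2 + 25)² = 27² = 729)
(N*F)*S(W, n(3, 6)) = (729*43)*(-2) = 31347*(-2) = -62694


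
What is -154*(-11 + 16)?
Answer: -770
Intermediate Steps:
-154*(-11 + 16) = -154*5 = -770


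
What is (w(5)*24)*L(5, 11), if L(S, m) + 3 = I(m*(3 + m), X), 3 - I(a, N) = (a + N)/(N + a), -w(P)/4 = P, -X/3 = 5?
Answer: 480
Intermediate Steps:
X = -15 (X = -3*5 = -15)
w(P) = -4*P
I(a, N) = 2 (I(a, N) = 3 - (a + N)/(N + a) = 3 - (N + a)/(N + a) = 3 - 1*1 = 3 - 1 = 2)
L(S, m) = -1 (L(S, m) = -3 + 2 = -1)
(w(5)*24)*L(5, 11) = (-4*5*24)*(-1) = -20*24*(-1) = -480*(-1) = 480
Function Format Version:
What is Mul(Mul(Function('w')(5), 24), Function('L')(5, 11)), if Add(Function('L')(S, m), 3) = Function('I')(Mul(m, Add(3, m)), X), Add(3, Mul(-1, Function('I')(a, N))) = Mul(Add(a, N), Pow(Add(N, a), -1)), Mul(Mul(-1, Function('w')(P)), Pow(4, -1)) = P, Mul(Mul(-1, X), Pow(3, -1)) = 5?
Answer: 480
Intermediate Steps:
X = -15 (X = Mul(-3, 5) = -15)
Function('w')(P) = Mul(-4, P)
Function('I')(a, N) = 2 (Function('I')(a, N) = Add(3, Mul(-1, Mul(Add(a, N), Pow(Add(N, a), -1)))) = Add(3, Mul(-1, Mul(Add(N, a), Pow(Add(N, a), -1)))) = Add(3, Mul(-1, 1)) = Add(3, -1) = 2)
Function('L')(S, m) = -1 (Function('L')(S, m) = Add(-3, 2) = -1)
Mul(Mul(Function('w')(5), 24), Function('L')(5, 11)) = Mul(Mul(Mul(-4, 5), 24), -1) = Mul(Mul(-20, 24), -1) = Mul(-480, -1) = 480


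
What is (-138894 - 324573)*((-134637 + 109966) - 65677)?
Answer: 41873316516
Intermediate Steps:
(-138894 - 324573)*((-134637 + 109966) - 65677) = -463467*(-24671 - 65677) = -463467*(-90348) = 41873316516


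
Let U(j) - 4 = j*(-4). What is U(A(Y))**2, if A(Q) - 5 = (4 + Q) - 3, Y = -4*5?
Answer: 3600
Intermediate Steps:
Y = -20
A(Q) = 6 + Q (A(Q) = 5 + ((4 + Q) - 3) = 5 + (1 + Q) = 6 + Q)
U(j) = 4 - 4*j (U(j) = 4 + j*(-4) = 4 - 4*j)
U(A(Y))**2 = (4 - 4*(6 - 20))**2 = (4 - 4*(-14))**2 = (4 + 56)**2 = 60**2 = 3600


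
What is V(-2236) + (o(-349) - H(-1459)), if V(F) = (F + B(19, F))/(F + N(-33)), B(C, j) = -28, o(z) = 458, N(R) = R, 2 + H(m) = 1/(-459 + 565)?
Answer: 110874155/240514 ≈ 460.99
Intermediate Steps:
H(m) = -211/106 (H(m) = -2 + 1/(-459 + 565) = -2 + 1/106 = -211/106)
V(F) = (-28 + F)/(-33 + F) (V(F) = (F - 28)/(F - 33) = (-28 + F)/(-33 + F))
V(-2236) + (o(-349) - H(-1459)) = (-28 - 2236)/(-33 - 2236) + (458 - 1*(-211/106)) = -2264/(-2269) + (458 + 211/106) = -1/2269*(-2264) + 48759/106 = 2264/2269 + 48759/106 = 110874155/240514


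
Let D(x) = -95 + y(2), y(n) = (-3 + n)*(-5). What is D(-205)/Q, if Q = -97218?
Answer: 5/5401 ≈ 0.00092575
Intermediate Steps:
y(n) = 15 - 5*n
D(x) = -90 (D(x) = -95 + (15 - 5*2) = -95 + (15 - 10) = -95 + 5 = -90)
D(-205)/Q = -90/(-97218) = -90*(-1/97218) = 5/5401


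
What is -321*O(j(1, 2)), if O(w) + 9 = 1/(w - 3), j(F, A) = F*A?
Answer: 3210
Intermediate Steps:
j(F, A) = A*F
O(w) = -9 + 1/(-3 + w) (O(w) = -9 + 1/(w - 3) = -9 + 1/(-3 + w))
-321*O(j(1, 2)) = -321*(28 - 18)/(-3 + 2*1) = -321*(28 - 9*2)/(-3 + 2) = -321*(28 - 18)/(-1) = -(-321)*10 = -321*(-10) = 3210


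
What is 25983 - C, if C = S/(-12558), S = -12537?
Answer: 15537237/598 ≈ 25982.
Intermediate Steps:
C = 597/598 (C = -12537/(-12558) = -12537*(-1/12558) = 597/598 ≈ 0.99833)
25983 - C = 25983 - 1*597/598 = 25983 - 597/598 = 15537237/598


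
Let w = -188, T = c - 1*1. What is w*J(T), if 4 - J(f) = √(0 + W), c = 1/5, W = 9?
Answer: -188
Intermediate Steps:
c = ⅕ ≈ 0.20000
T = -⅘ (T = ⅕ - 1*1 = ⅕ - 1 = -⅘ ≈ -0.80000)
J(f) = 1 (J(f) = 4 - √(0 + 9) = 4 - √9 = 4 - 1*3 = 4 - 3 = 1)
w*J(T) = -188*1 = -188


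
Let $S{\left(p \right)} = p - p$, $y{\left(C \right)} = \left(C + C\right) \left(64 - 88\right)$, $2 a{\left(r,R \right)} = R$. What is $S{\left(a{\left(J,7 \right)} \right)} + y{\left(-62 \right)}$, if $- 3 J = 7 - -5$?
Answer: $2976$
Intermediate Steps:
$J = -4$ ($J = - \frac{7 - -5}{3} = - \frac{7 + 5}{3} = \left(- \frac{1}{3}\right) 12 = -4$)
$a{\left(r,R \right)} = \frac{R}{2}$
$y{\left(C \right)} = - 48 C$ ($y{\left(C \right)} = 2 C \left(-24\right) = - 48 C$)
$S{\left(p \right)} = 0$
$S{\left(a{\left(J,7 \right)} \right)} + y{\left(-62 \right)} = 0 - -2976 = 0 + 2976 = 2976$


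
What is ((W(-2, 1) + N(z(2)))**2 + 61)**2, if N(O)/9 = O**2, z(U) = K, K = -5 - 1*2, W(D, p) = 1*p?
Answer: 38190930625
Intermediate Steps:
W(D, p) = p
K = -7 (K = -5 - 2 = -7)
z(U) = -7
N(O) = 9*O**2
((W(-2, 1) + N(z(2)))**2 + 61)**2 = ((1 + 9*(-7)**2)**2 + 61)**2 = ((1 + 9*49)**2 + 61)**2 = ((1 + 441)**2 + 61)**2 = (442**2 + 61)**2 = (195364 + 61)**2 = 195425**2 = 38190930625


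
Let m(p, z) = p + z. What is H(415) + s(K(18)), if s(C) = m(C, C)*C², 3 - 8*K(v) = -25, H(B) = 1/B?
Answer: 142349/1660 ≈ 85.752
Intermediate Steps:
K(v) = 7/2 (K(v) = 3/8 - ⅛*(-25) = 3/8 + 25/8 = 7/2)
s(C) = 2*C³ (s(C) = (C + C)*C² = (2*C)*C² = 2*C³)
H(415) + s(K(18)) = 1/415 + 2*(7/2)³ = 1/415 + 2*(343/8) = 1/415 + 343/4 = 142349/1660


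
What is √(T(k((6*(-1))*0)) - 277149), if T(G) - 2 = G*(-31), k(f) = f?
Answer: I*√277147 ≈ 526.45*I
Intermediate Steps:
T(G) = 2 - 31*G (T(G) = 2 + G*(-31) = 2 - 31*G)
√(T(k((6*(-1))*0)) - 277149) = √((2 - 31*6*(-1)*0) - 277149) = √((2 - (-186)*0) - 277149) = √((2 - 31*0) - 277149) = √((2 + 0) - 277149) = √(2 - 277149) = √(-277147) = I*√277147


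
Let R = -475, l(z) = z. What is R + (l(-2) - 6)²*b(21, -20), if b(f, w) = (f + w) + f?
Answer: 933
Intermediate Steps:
b(f, w) = w + 2*f
R + (l(-2) - 6)²*b(21, -20) = -475 + (-2 - 6)²*(-20 + 2*21) = -475 + (-8)²*(-20 + 42) = -475 + 64*22 = -475 + 1408 = 933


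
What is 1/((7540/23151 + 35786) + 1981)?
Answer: 23151/874351357 ≈ 2.6478e-5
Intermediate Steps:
1/((7540/23151 + 35786) + 1981) = 1/(828489226/23151 + 1981) = 1/(874351357/23151) = 23151/874351357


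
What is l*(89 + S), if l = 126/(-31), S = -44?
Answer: -5670/31 ≈ -182.90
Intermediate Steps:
l = -126/31 (l = 126*(-1/31) = -126/31 ≈ -4.0645)
l*(89 + S) = -126*(89 - 44)/31 = -126/31*45 = -5670/31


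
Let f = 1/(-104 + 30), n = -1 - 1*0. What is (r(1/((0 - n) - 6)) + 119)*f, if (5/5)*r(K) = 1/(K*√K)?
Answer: -119/74 - 5*I*√5/74 ≈ -1.6081 - 0.15109*I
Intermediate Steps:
n = -1 (n = -1 + 0 = -1)
r(K) = K^(-3/2) (r(K) = 1/(K*√K) = 1/(K^(3/2)) = K^(-3/2))
f = -1/74 (f = 1/(-74) = -1/74 ≈ -0.013514)
(r(1/((0 - n) - 6)) + 119)*f = ((1/((0 - 1*(-1)) - 6))^(-3/2) + 119)*(-1/74) = ((1/((0 + 1) - 6))^(-3/2) + 119)*(-1/74) = ((1/(1 - 6))^(-3/2) + 119)*(-1/74) = ((1/(-5))^(-3/2) + 119)*(-1/74) = ((-⅕)^(-3/2) + 119)*(-1/74) = (5*I*√5 + 119)*(-1/74) = (119 + 5*I*√5)*(-1/74) = -119/74 - 5*I*√5/74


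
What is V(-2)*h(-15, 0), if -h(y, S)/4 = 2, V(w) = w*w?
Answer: -32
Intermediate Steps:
V(w) = w²
h(y, S) = -8 (h(y, S) = -4*2 = -8)
V(-2)*h(-15, 0) = (-2)²*(-8) = 4*(-8) = -32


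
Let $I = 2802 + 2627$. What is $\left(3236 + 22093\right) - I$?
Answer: $19900$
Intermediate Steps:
$I = 5429$
$\left(3236 + 22093\right) - I = \left(3236 + 22093\right) - 5429 = 25329 - 5429 = 19900$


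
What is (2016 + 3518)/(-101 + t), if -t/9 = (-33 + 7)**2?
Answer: -5534/6185 ≈ -0.89474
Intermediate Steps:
t = -6084 (t = -9*(-33 + 7)**2 = -9*(-26)**2 = -9*676 = -6084)
(2016 + 3518)/(-101 + t) = (2016 + 3518)/(-101 - 6084) = 5534/(-6185) = 5534*(-1/6185) = -5534/6185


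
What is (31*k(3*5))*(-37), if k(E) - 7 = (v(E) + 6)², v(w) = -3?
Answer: -18352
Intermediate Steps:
k(E) = 16 (k(E) = 7 + (-3 + 6)² = 7 + 3² = 7 + 9 = 16)
(31*k(3*5))*(-37) = (31*16)*(-37) = 496*(-37) = -18352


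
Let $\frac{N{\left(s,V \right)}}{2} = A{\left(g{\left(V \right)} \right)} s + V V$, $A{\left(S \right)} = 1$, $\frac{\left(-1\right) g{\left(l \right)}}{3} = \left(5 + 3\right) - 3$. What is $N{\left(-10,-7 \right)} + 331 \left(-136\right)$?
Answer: $-44938$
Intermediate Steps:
$g{\left(l \right)} = -15$ ($g{\left(l \right)} = - 3 \left(\left(5 + 3\right) - 3\right) = - 3 \left(8 - 3\right) = \left(-3\right) 5 = -15$)
$N{\left(s,V \right)} = 2 s + 2 V^{2}$ ($N{\left(s,V \right)} = 2 \left(1 s + V V\right) = 2 \left(s + V^{2}\right) = 2 s + 2 V^{2}$)
$N{\left(-10,-7 \right)} + 331 \left(-136\right) = \left(2 \left(-10\right) + 2 \left(-7\right)^{2}\right) + 331 \left(-136\right) = \left(-20 + 2 \cdot 49\right) - 45016 = \left(-20 + 98\right) - 45016 = 78 - 45016 = -44938$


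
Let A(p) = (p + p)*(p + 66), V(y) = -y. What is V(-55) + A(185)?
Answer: 92925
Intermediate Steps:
A(p) = 2*p*(66 + p) (A(p) = (2*p)*(66 + p) = 2*p*(66 + p))
V(-55) + A(185) = -1*(-55) + 2*185*(66 + 185) = 55 + 2*185*251 = 55 + 92870 = 92925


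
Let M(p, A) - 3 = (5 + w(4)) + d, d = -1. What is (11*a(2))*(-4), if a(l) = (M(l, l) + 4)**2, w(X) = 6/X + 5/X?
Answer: -33275/4 ≈ -8318.8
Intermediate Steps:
w(X) = 11/X
M(p, A) = 39/4 (M(p, A) = 3 + ((5 + 11/4) - 1) = 3 + (31/4 - 1) = 3 + 27/4 = 39/4)
a(l) = 3025/16 (a(l) = (39/4 + 4)**2 = (55/4)**2 = 3025/16)
(11*a(2))*(-4) = (11*(3025/16))*(-4) = (33275/16)*(-4) = -33275/4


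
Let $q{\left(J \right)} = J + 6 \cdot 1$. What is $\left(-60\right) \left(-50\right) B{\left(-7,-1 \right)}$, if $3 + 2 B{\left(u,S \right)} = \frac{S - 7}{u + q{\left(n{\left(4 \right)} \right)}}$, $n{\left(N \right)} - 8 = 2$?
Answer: $- \frac{17500}{3} \approx -5833.3$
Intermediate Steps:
$n{\left(N \right)} = 10$ ($n{\left(N \right)} = 8 + 2 = 10$)
$q{\left(J \right)} = 6 + J$ ($q{\left(J \right)} = J + 6 = 6 + J$)
$B{\left(u,S \right)} = - \frac{3}{2} + \frac{-7 + S}{2 \left(16 + u\right)}$ ($B{\left(u,S \right)} = - \frac{3}{2} + \frac{\left(S - 7\right) \frac{1}{u + \left(6 + 10\right)}}{2} = - \frac{3}{2} + \frac{\left(-7 + S\right) \frac{1}{u + 16}}{2} = - \frac{3}{2} + \frac{\left(-7 + S\right) \frac{1}{16 + u}}{2} = - \frac{3}{2} + \frac{\frac{1}{16 + u} \left(-7 + S\right)}{2} = - \frac{3}{2} + \frac{-7 + S}{2 \left(16 + u\right)}$)
$\left(-60\right) \left(-50\right) B{\left(-7,-1 \right)} = \left(-60\right) \left(-50\right) \frac{-55 - 1 - -21}{2 \left(16 - 7\right)} = 3000 \frac{-55 - 1 + 21}{2 \cdot 9} = 3000 \cdot \frac{1}{2} \cdot \frac{1}{9} \left(-35\right) = 3000 \left(- \frac{35}{18}\right) = - \frac{17500}{3}$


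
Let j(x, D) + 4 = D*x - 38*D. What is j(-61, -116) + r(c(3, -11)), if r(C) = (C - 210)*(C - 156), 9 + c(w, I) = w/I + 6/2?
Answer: 5635595/121 ≈ 46575.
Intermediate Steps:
j(x, D) = -4 - 38*D + D*x (j(x, D) = -4 + (D*x - 38*D) = -4 + (-38*D + D*x) = -4 - 38*D + D*x)
c(w, I) = -6 + w/I (c(w, I) = -9 + (w/I + 6/2) = -9 + (w/I + 6*(½)) = -9 + (w/I + 3) = -9 + (3 + w/I) = -6 + w/I)
r(C) = (-210 + C)*(-156 + C)
j(-61, -116) + r(c(3, -11)) = (-4 - 38*(-116) - 116*(-61)) + (32760 + (-6 + 3/(-11))² - 366*(-6 + 3/(-11))) = (-4 + 4408 + 7076) + (32760 + (-6 + 3*(-1/11))² - 366*(-6 + 3*(-1/11))) = 11480 + (32760 + (-6 - 3/11)² - 366*(-6 - 3/11)) = 11480 + (32760 + (-69/11)² - 366*(-69/11)) = 11480 + (32760 + 4761/121 + 25254/11) = 11480 + 4246515/121 = 5635595/121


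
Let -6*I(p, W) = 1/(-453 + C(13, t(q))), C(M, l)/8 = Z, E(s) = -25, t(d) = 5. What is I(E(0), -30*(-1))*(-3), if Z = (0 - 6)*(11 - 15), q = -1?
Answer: -1/522 ≈ -0.0019157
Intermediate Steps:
Z = 24 (Z = -6*(-4) = 24)
C(M, l) = 192 (C(M, l) = 8*24 = 192)
I(p, W) = 1/1566 (I(p, W) = -1/(6*(-453 + 192)) = -⅙/(-261) = -⅙*(-1/261) = 1/1566)
I(E(0), -30*(-1))*(-3) = (1/1566)*(-3) = -1/522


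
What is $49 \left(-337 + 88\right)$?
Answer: $-12201$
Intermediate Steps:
$49 \left(-337 + 88\right) = 49 \left(-249\right) = -12201$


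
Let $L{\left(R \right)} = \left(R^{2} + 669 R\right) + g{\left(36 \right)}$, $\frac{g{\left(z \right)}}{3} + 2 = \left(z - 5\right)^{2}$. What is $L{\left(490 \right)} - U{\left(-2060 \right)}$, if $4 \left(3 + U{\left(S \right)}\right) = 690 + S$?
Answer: $\frac{1142265}{2} \approx 5.7113 \cdot 10^{5}$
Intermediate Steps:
$g{\left(z \right)} = -6 + 3 \left(-5 + z\right)^{2}$ ($g{\left(z \right)} = -6 + 3 \left(z - 5\right)^{2} = -6 + 3 \left(-5 + z\right)^{2}$)
$U{\left(S \right)} = \frac{339}{2} + \frac{S}{4}$ ($U{\left(S \right)} = -3 + \frac{690 + S}{4} = -3 + \left(\frac{345}{2} + \frac{S}{4}\right) = \frac{339}{2} + \frac{S}{4}$)
$L{\left(R \right)} = 2877 + R^{2} + 669 R$ ($L{\left(R \right)} = \left(R^{2} + 669 R\right) - \left(6 - 3 \left(-5 + 36\right)^{2}\right) = \left(R^{2} + 669 R\right) - \left(6 - 3 \cdot 31^{2}\right) = \left(R^{2} + 669 R\right) + \left(-6 + 3 \cdot 961\right) = \left(R^{2} + 669 R\right) + \left(-6 + 2883\right) = \left(R^{2} + 669 R\right) + 2877 = 2877 + R^{2} + 669 R$)
$L{\left(490 \right)} - U{\left(-2060 \right)} = \left(2877 + 490^{2} + 669 \cdot 490\right) - \left(\frac{339}{2} + \frac{1}{4} \left(-2060\right)\right) = \left(2877 + 240100 + 327810\right) - \left(\frac{339}{2} - 515\right) = 570787 - - \frac{691}{2} = 570787 + \frac{691}{2} = \frac{1142265}{2}$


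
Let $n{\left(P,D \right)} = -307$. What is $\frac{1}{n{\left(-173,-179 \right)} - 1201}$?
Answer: $- \frac{1}{1508} \approx -0.00066313$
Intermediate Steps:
$\frac{1}{n{\left(-173,-179 \right)} - 1201} = \frac{1}{-307 - 1201} = \frac{1}{-1508} = - \frac{1}{1508}$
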